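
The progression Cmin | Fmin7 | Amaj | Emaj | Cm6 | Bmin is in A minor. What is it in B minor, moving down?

Dmin Gmin7 Bmaj F#maj Dm6 C#min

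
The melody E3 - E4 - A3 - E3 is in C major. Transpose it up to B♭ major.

D4 D5 G4 D4

C major to B♭ major up is a minor seventh, so every note moves up by that interval.
E3 → D4
E4 → D5
A3 → G4
E3 → D4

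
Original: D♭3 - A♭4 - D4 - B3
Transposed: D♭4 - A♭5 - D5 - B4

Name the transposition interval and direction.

Take the first pair: Db3 → Db4. D to D spans 8 letter names, so the interval is some kind of octave.
Db3 to Db4 is 12 semitones, which makes it a perfect octave; the second version is higher, so the direction is up.
Checking another pair — B3 → B4 — gives the same interval.

up a perfect octave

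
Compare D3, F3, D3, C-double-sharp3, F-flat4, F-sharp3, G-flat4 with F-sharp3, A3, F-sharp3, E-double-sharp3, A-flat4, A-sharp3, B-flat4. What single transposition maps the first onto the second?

Take the first pair: D3 → F#3. D to F spans 3 letter names, so the interval is some kind of third.
D3 to F#3 is 4 semitones, which makes it a major third; the second version is higher, so the direction is up.
Checking another pair — Gb4 → Bb4 — gives the same interval.

up a major third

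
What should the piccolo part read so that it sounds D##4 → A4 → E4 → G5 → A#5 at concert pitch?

D##3 A3 E3 G4 A#4

The piccolo sounds a perfect octave above written, so the written part must be a perfect octave below concert — transpose each note down.
D##4 -> D##3
A4 -> A3
E4 -> E3
G5 -> G4
A#5 -> A#4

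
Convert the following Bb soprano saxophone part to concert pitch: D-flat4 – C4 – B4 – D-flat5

Cb4 Bb3 A4 Cb5

The Bb soprano saxophone sounds a major second below written, so transpose each written note down a major second.
Db4 -> Cb4
C4 -> Bb3
B4 -> A4
Db5 -> Cb5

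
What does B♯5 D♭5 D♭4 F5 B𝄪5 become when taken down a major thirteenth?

D#4 Fb3 Fb2 Ab3 D##4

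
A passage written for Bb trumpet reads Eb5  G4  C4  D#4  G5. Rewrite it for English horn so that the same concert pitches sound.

First find concert pitch: the Bb trumpet sounds a major second below written, so Eb5 G4 C4 D#4 G5 sounds Db5 F4 Bb3 C#4 F5.
Then write for English horn: it sounds a perfect fifth below written, so the part must be a perfect fifth above concert.
Db5 → Ab5
F4 → C5
Bb3 → F4
C#4 → G#4
F5 → C6

Ab5 C5 F4 G#4 C6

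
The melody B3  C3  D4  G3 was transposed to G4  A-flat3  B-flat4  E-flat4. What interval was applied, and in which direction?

up a minor sixth

From B3 to G4 is 6 letter names — a sixth of some quality.
B3 to G4 is 8 semitones, which makes it a minor sixth; the second version is higher, so the direction is up.
Checking another pair — G3 → Eb4 — gives the same interval.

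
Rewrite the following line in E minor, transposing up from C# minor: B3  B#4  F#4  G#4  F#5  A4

From C# up to E is a minor third; apply that to each pitch.
B3 -> D4
B#4 -> D#5
F#4 -> A4
G#4 -> B4
F#5 -> A5
A4 -> C5

D4 D#5 A4 B4 A5 C5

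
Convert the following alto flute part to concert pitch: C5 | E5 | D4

G4 B4 A3

Written C4 on the alto flute sounds as G3, a perfect fourth lower; apply that shift to every note.
C5 gives G4
E5 gives B4
D4 gives A3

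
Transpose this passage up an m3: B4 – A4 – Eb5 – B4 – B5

B4 becomes D5
A4 becomes C5
Eb5 becomes Gb5
B4 becomes D5
B5 becomes D6

D5 C5 Gb5 D5 D6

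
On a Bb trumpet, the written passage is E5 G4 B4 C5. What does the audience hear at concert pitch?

D5 F4 A4 Bb4

Written C4 on the Bb trumpet sounds as Bb3, a major second lower; apply that shift to every note.
E5 -> D5
G4 -> F4
B4 -> A4
C5 -> Bb4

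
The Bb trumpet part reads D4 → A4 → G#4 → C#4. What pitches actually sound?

C4 G4 F#4 B3

The Bb trumpet sounds a major second below written, so transpose each written note down a major second.
D4 gives C4
A4 gives G4
G#4 gives F#4
C#4 gives B3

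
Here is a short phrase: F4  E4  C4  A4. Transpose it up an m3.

Ab4 G4 Eb4 C5

F4: a third up reaches A, and 3 semitones makes it Ab4.
E4: a third up reaches G, and 3 semitones makes it G4.
C4 up a minor third is Eb4.
A4: a third up reaches C, and 3 semitones makes it C5.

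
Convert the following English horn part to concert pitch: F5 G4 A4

Bb4 C4 D4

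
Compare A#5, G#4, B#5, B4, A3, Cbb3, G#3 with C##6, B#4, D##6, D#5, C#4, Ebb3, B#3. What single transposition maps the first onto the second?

up a major third

From A#5 to C##6 is 3 letter names — a third of some quality.
A#5 to C##6 is 4 semitones, which makes it a major third; the second version is higher, so the direction is up.
Checking another pair — G#3 → B#3 — gives the same interval.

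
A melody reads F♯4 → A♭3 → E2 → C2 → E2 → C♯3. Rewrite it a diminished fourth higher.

F#4 becomes Bb4
Ab3 becomes Dbb4
E2 becomes Ab2
C2 becomes Fb2
E2 becomes Ab2
C#3 becomes F3

Bb4 Dbb4 Ab2 Fb2 Ab2 F3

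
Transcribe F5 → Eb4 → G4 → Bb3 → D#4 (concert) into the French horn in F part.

C6 Bb4 D5 F4 A#4

The French horn in F sounds a perfect fifth below written, so the written part must be a perfect fifth above concert — transpose each note up.
F5 to C6
Eb4 to Bb4
G4 to D5
Bb3 to F4
D#4 to A#4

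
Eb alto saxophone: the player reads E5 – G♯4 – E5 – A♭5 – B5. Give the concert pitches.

G4 B3 G4 Cb5 D5

Written C4 on the Eb alto saxophone sounds as Eb3, a major sixth lower; apply that shift to every note.
E5 becomes G4
G#4 becomes B3
E5 becomes G4
Ab5 becomes Cb5
B5 becomes D5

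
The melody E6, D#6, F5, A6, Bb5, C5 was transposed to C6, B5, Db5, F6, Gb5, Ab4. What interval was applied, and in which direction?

down a major third

From E6 to C6 is 3 letter names — a third of some quality.
C6 to E6 is 4 semitones, which makes it a major third; the second version is lower, so the direction is down.
Checking another pair — C5 → Ab4 — gives the same interval.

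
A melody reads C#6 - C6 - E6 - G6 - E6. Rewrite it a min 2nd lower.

B#5 B5 D#6 F#6 D#6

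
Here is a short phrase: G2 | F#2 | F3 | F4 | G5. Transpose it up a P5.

A perfect fifth up from G2 gives D3.
F#2 up a perfect fifth is C#3.
F3 up a perfect fifth is C4.
F4: a fifth up reaches C, and 7 semitones makes it C5.
A perfect fifth up from G5 gives D6.

D3 C#3 C4 C5 D6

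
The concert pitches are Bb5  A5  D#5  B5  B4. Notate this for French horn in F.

F6 E6 A#5 F#6 F#5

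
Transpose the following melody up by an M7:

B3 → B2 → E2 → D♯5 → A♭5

A#4 A#3 D#3 C##6 G6

B3 becomes A#4
B2 becomes A#3
E2 becomes D#3
D#5 becomes C##6
Ab5 becomes G6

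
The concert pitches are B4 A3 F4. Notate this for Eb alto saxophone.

G#5 F#4 D5

The Eb alto saxophone sounds a major sixth below written, so the written part must be a major sixth above concert — transpose each note up.
B4 becomes G#5
A3 becomes F#4
F4 becomes D5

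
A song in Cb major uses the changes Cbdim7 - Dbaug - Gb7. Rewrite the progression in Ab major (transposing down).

Abdim7 Bbaug Eb7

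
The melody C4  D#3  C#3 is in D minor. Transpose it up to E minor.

D4 E#3 D#3

D minor to E minor up is a major second, so every note moves up by that interval.
C4 → D4
D#3 → E#3
C#3 → D#3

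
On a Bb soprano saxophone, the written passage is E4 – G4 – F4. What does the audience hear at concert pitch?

D4 F4 Eb4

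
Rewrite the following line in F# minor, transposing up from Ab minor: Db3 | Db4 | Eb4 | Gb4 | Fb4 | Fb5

From Ab up to F# is an augmented sixth; apply that to each pitch.
Db3 → B3
Db4 → B4
Eb4 → C#5
Gb4 → E5
Fb4 → D5
Fb5 → D6

B3 B4 C#5 E5 D5 D6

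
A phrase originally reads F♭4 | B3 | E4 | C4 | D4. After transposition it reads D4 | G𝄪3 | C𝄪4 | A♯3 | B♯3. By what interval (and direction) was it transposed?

down a diminished third

Take the first pair: Fb4 → D4. F to D spans 3 letter names, so the interval is some kind of third.
D4 to Fb4 is 2 semitones, which makes it a diminished third; the second version is lower, so the direction is down.
Checking another pair — D4 → B#3 — gives the same interval.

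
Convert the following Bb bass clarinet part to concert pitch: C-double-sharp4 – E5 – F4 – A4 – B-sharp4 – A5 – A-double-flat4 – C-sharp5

B#2 D4 Eb3 G3 A#3 G4 Gbb3 B3

The Bb bass clarinet sounds a major ninth below written, so transpose each written note down a major ninth.
C##4 becomes B#2
E5 becomes D4
F4 becomes Eb3
A4 becomes G3
B#4 becomes A#3
A5 becomes G4
Abb4 becomes Gbb3
C#5 becomes B3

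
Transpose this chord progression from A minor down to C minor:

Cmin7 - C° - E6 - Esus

A minor down to C minor is a major sixth; each chord root moves by that interval while the quality stays the same.
Cmin7: root C down a major sixth → Eb, giving Ebmin7.
C°: root C down a major sixth → Eb, giving Eb°.
E6: root E down a major sixth → G, giving G6.
Esus: root E down a major sixth → G, giving Gsus.

Ebmin7 Eb° G6 Gsus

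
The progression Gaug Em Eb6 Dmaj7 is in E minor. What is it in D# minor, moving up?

E minor up to D# minor is a major seventh; each chord root moves by that interval while the quality stays the same.
Gaug: root G up a major seventh → F#, giving F#aug.
Em: root E up a major seventh → D#, giving D#m.
Eb6: root Eb up a major seventh → D, giving D6.
Dmaj7: root D up a major seventh → C#, giving C#maj7.

F#aug D#m D6 C#maj7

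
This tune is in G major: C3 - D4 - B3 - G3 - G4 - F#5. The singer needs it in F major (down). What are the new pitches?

Bb2 C4 A3 F3 F4 E5

G major to F major down is a major second, so every note moves down by that interval.
C3 to Bb2
D4 to C4
B3 to A3
G3 to F3
G4 to F4
F#5 to E5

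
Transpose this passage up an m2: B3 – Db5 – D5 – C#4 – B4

C4 Ebb5 Eb5 D4 C5

A minor second up from B3 gives C4.
Db5: a second up reaches E, and 1 semitone makes it Ebb5.
D5 up a minor second is Eb5.
C#4: a second up reaches D, and 1 semitone makes it D4.
B4: a second up reaches C, and 1 semitone makes it C5.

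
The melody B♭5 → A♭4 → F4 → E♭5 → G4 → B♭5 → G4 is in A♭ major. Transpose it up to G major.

A6 G5 E5 D6 F#5 A6 F#5

A♭ major to G major up is a major seventh, so every note moves up by that interval.
Bb5 to A6
Ab4 to G5
F4 to E5
Eb5 to D6
G4 to F#5
Bb5 to A6
G4 to F#5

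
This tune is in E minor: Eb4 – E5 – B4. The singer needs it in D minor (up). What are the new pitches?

Db5 D6 A5

E minor to D minor up is a minor seventh, so every note moves up by that interval.
Eb4 gives Db5
E5 gives D6
B4 gives A5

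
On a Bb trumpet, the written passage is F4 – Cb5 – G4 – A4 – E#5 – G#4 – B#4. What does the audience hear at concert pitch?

Eb4 Bbb4 F4 G4 D#5 F#4 A#4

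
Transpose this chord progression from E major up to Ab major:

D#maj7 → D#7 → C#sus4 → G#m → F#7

E major up to Ab major is a diminished fourth; each chord root moves by that interval while the quality stays the same.
D#maj7: root D# up a diminished fourth → G, giving Gmaj7.
D#7: root D# up a diminished fourth → G, giving G7.
C#sus4: root C# up a diminished fourth → F, giving Fsus4.
G#m: root G# up a diminished fourth → C, giving Cm.
F#7: root F# up a diminished fourth → Bb, giving Bb7.

Gmaj7 G7 Fsus4 Cm Bb7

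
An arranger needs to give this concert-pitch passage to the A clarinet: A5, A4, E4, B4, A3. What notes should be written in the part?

The A clarinet sounds a minor third below written, so the written part must be a minor third above concert — transpose each note up.
A5 -> C6
A4 -> C5
E4 -> G4
B4 -> D5
A3 -> C4

C6 C5 G4 D5 C4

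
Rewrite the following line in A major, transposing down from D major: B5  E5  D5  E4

D major to A major down is a perfect fourth, so every note moves down by that interval.
B5 becomes F#5
E5 becomes B4
D5 becomes A4
E4 becomes B3

F#5 B4 A4 B3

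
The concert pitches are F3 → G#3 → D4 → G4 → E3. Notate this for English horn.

Written C4 sounds as F3 on the English horn, so concert pitches are written a perfect fifth up.
F3 gives C4
G#3 gives D#4
D4 gives A4
G4 gives D5
E3 gives B3

C4 D#4 A4 D5 B3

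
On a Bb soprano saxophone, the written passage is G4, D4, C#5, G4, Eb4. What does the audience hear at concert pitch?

F4 C4 B4 F4 Db4

The Bb soprano saxophone sounds a major second below written, so transpose each written note down a major second.
G4 -> F4
D4 -> C4
C#5 -> B4
G4 -> F4
Eb4 -> Db4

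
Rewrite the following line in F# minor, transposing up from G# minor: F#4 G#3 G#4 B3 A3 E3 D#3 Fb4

E5 F#4 F#5 A4 G4 D4 C#4 Ebb5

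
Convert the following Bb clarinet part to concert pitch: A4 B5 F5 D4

The Bb clarinet sounds a major second below written, so transpose each written note down a major second.
A4 -> G4
B5 -> A5
F5 -> Eb5
D4 -> C4

G4 A5 Eb5 C4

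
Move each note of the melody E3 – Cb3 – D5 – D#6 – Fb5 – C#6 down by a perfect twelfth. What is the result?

A perfect twelfth down from E3 gives A1.
A perfect twelfth down from Cb3 gives Fb1.
A perfect twelfth down from D5 gives G3.
D#6: a twelfth down reaches G, and 19 semitones makes it G#4.
Fb5: a twelfth down reaches B, and 19 semitones makes it Bbb3.
A perfect twelfth down from C#6 gives F#4.

A1 Fb1 G3 G#4 Bbb3 F#4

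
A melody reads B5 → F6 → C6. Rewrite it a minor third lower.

G#5 D6 A5

A minor third down from B5 gives G#5.
F6: a third down reaches D, and 3 semitones makes it D6.
C6 down a minor third is A5.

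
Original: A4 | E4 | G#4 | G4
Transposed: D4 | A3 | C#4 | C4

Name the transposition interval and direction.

down a perfect fifth

Take the first pair: A4 → D4. A to D spans 5 letter names, so the interval is some kind of fifth.
D4 to A4 is 7 semitones, which makes it a perfect fifth; the second version is lower, so the direction is down.
Checking another pair — G4 → C4 — gives the same interval.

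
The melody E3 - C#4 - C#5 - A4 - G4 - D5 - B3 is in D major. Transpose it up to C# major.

D#4 B#4 B#5 G#5 F#5 C#6 A#4

From D up to C# is a major seventh; apply that to each pitch.
E3 -> D#4
C#4 -> B#4
C#5 -> B#5
A4 -> G#5
G4 -> F#5
D5 -> C#6
B3 -> A#4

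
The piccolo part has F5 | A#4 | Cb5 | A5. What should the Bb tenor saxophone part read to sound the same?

G7 B#6 Db7 B7

First find concert pitch: the piccolo sounds a perfect octave above written, so F5 A#4 Cb5 A5 sounds F6 A#5 Cb6 A6.
Then write for Bb tenor saxophone: it sounds a major ninth below written, so the part must be a major ninth above concert.
F6 → G7
A#5 → B#6
Cb6 → Db7
A6 → B7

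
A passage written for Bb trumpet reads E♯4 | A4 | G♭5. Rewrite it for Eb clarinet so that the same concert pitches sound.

B#3 E4 Db5

First find concert pitch: the Bb trumpet sounds a major second below written, so E♯4 A4 G♭5 sounds D#4 G4 Fb5.
Then write for Eb clarinet: it sounds a minor third above written, so the part must be a minor third below concert.
D#4 → B#3
G4 → E4
Fb5 → Db5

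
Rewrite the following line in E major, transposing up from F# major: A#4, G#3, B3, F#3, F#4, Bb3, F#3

F# major to E major up is a minor seventh, so every note moves up by that interval.
A#4 → G#5
G#3 → F#4
B3 → A4
F#3 → E4
F#4 → E5
Bb3 → Ab4
F#3 → E4

G#5 F#4 A4 E4 E5 Ab4 E4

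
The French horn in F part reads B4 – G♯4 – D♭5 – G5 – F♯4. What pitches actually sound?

E4 C#4 Gb4 C5 B3

Written C4 on the French horn in F sounds as F3, a perfect fifth lower; apply that shift to every note.
B4 gives E4
G#4 gives C#4
Db5 gives Gb4
G5 gives C5
F#4 gives B3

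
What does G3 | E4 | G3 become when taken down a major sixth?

Bb2 G3 Bb2

G3 -> Bb2
E4 -> G3
G3 -> Bb2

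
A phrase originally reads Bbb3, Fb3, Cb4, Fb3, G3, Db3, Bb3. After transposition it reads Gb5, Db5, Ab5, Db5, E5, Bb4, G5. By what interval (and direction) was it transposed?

Take the first pair: Bbb3 → Gb5. B to G spans 13 letter names, so the interval is some kind of thirteenth.
Bbb3 to Gb5 is 21 semitones, which makes it a major thirteenth; the second version is higher, so the direction is up.
Checking another pair — Bb3 → G5 — gives the same interval.

up a major thirteenth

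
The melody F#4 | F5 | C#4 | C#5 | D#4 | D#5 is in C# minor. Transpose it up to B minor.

E5 Eb6 B4 B5 C#5 C#6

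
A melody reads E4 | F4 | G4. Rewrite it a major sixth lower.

G3 Ab3 Bb3

E4 down a major sixth is G3.
A major sixth down from F4 gives Ab3.
G4: a sixth down reaches B, and 9 semitones makes it Bb3.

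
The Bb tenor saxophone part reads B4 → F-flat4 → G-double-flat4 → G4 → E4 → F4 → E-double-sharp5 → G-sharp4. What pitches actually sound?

A3 Ebb3 Fbb3 F3 D3 Eb3 D##4 F#3

Written C4 on the Bb tenor saxophone sounds as Bb2, a major ninth lower; apply that shift to every note.
B4 -> A3
Fb4 -> Ebb3
Gbb4 -> Fbb3
G4 -> F3
E4 -> D3
F4 -> Eb3
E##5 -> D##4
G#4 -> F#3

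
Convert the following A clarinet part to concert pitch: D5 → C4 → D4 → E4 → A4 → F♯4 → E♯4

B4 A3 B3 C#4 F#4 D#4 C##4

Written C4 on the A clarinet sounds as A3, a minor third lower; apply that shift to every note.
D5 to B4
C4 to A3
D4 to B3
E4 to C#4
A4 to F#4
F#4 to D#4
E#4 to C##4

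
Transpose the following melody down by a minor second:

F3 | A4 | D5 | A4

F3 gives E3
A4 gives G#4
D5 gives C#5
A4 gives G#4

E3 G#4 C#5 G#4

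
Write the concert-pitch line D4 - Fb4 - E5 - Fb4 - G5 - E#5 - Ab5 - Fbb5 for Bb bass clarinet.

Written C4 sounds as Bb2 on the Bb bass clarinet, so concert pitches are written a major ninth up.
D4 gives E5
Fb4 gives Gb5
E5 gives F#6
Fb4 gives Gb5
G5 gives A6
E#5 gives F##6
Ab5 gives Bb6
Fbb5 gives Gbb6

E5 Gb5 F#6 Gb5 A6 F##6 Bb6 Gbb6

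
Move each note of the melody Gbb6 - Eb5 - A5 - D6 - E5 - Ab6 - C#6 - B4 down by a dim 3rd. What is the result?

Gbb6 to Eb6
Eb5 to C#5
A5 to F##5
D6 to B#5
E5 to C##5
Ab6 to F#6
C#6 to A##5
B4 to G##4

Eb6 C#5 F##5 B#5 C##5 F#6 A##5 G##4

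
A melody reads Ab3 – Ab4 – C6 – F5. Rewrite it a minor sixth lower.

Ab3 down a minor sixth is C3.
Ab4: a sixth down reaches C, and 8 semitones makes it C4.
C6: a sixth down reaches E, and 8 semitones makes it E5.
F5: a sixth down reaches A, and 8 semitones makes it A4.

C3 C4 E5 A4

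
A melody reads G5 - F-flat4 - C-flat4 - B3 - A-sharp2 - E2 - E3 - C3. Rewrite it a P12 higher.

A perfect twelfth up from G5 gives D7.
Fb4: a twelfth up reaches C, and 19 semitones makes it Cb6.
Cb4: a twelfth up reaches G, and 19 semitones makes it Gb5.
B3: a twelfth up reaches F, and 19 semitones makes it F#5.
A perfect twelfth up from A#2 gives E#4.
A perfect twelfth up from E2 gives B3.
E3 up a perfect twelfth is B4.
C3: a twelfth up reaches G, and 19 semitones makes it G4.

D7 Cb6 Gb5 F#5 E#4 B3 B4 G4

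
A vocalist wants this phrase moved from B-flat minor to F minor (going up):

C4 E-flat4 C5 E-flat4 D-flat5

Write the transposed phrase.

G4 Bb4 G5 Bb4 Ab5

B-flat minor to F minor up is a perfect fifth, so every note moves up by that interval.
C4 gives G4
Eb4 gives Bb4
C5 gives G5
Eb4 gives Bb4
Db5 gives Ab5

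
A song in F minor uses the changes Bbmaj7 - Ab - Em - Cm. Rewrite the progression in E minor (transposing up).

Amaj7 G D#m Bm

F minor up to E minor is a major seventh; each chord root moves by that interval while the quality stays the same.
Bbmaj7: root Bb up a major seventh → A, giving Amaj7.
Ab: root Ab up a major seventh → G, giving G.
Em: root E up a major seventh → D#, giving D#m.
Cm: root C up a major seventh → B, giving Bm.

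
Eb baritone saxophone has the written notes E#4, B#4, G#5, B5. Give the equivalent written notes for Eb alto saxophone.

First find concert pitch: the Eb baritone saxophone sounds a major thirteenth below written, so E#4 B#4 G#5 B5 sounds G#2 D#3 B3 D4.
Then write for Eb alto saxophone: it sounds a major sixth below written, so the part must be a major sixth above concert.
G#2 → E#3
D#3 → B#3
B3 → G#4
D4 → B4

E#3 B#3 G#4 B4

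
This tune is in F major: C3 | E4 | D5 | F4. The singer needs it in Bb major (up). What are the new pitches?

From F up to Bb is a perfect fourth; apply that to each pitch.
C3 → F3
E4 → A4
D5 → G5
F4 → Bb4

F3 A4 G5 Bb4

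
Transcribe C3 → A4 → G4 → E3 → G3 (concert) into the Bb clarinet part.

The Bb clarinet sounds a major second below written, so the written part must be a major second above concert — transpose each note up.
C3 becomes D3
A4 becomes B4
G4 becomes A4
E3 becomes F#3
G3 becomes A3

D3 B4 A4 F#3 A3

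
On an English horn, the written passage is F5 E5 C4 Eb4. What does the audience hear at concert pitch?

Bb4 A4 F3 Ab3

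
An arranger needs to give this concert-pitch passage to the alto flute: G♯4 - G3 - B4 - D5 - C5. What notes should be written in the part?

C#5 C4 E5 G5 F5

The alto flute sounds a perfect fourth below written, so the written part must be a perfect fourth above concert — transpose each note up.
G#4 becomes C#5
G3 becomes C4
B4 becomes E5
D5 becomes G5
C5 becomes F5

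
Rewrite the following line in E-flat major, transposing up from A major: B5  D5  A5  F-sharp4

F6 Ab5 Eb6 C5

A major to E-flat major up is a diminished fifth, so every note moves up by that interval.
B5 to F6
D5 to Ab5
A5 to Eb6
F#4 to C5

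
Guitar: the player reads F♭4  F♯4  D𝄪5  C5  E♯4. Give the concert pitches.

Fb3 F#3 D##4 C4 E#3

Written C4 on the guitar sounds as C3, a perfect octave lower; apply that shift to every note.
Fb4 → Fb3
F#4 → F#3
D##5 → D##4
C5 → C4
E#4 → E#3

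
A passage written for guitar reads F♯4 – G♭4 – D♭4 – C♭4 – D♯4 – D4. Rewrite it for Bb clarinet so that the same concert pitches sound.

First find concert pitch: the guitar sounds a perfect octave below written, so F♯4 G♭4 D♭4 C♭4 D♯4 D4 sounds F#3 Gb3 Db3 Cb3 D#3 D3.
Then write for Bb clarinet: it sounds a major second below written, so the part must be a major second above concert.
F#3 → G#3
Gb3 → Ab3
Db3 → Eb3
Cb3 → Db3
D#3 → E#3
D3 → E3

G#3 Ab3 Eb3 Db3 E#3 E3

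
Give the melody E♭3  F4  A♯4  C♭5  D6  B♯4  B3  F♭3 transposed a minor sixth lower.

G2 A3 C##4 Eb4 F#5 D##4 D#3 Ab2

A minor sixth down from Eb3 gives G2.
F4 down a minor sixth is A3.
A#4 down a minor sixth is C##4.
Cb5: a sixth down reaches E, and 8 semitones makes it Eb4.
A minor sixth down from D6 gives F#5.
A minor sixth down from B#4 gives D##4.
B3: a sixth down reaches D, and 8 semitones makes it D#3.
A minor sixth down from Fb3 gives Ab2.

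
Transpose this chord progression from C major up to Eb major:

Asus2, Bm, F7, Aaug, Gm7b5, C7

C major up to Eb major is a minor third; each chord root moves by that interval while the quality stays the same.
Asus2: root A up a minor third → C, giving Csus2.
Bm: root B up a minor third → D, giving Dm.
F7: root F up a minor third → Ab, giving Ab7.
Aaug: root A up a minor third → C, giving Caug.
Gm7b5: root G up a minor third → Bb, giving Bbm7b5.
C7: root C up a minor third → Eb, giving Eb7.

Csus2 Dm Ab7 Caug Bbm7b5 Eb7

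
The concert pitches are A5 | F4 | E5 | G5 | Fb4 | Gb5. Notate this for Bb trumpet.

B5 G4 F#5 A5 Gb4 Ab5

Written C4 sounds as Bb3 on the Bb trumpet, so concert pitches are written a major second up.
A5 gives B5
F4 gives G4
E5 gives F#5
G5 gives A5
Fb4 gives Gb4
Gb5 gives Ab5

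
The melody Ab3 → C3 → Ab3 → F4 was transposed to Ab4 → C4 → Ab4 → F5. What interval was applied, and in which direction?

Take the first pair: Ab3 → Ab4. A to A spans 8 letter names, so the interval is some kind of octave.
Ab3 to Ab4 is 12 semitones, which makes it a perfect octave; the second version is higher, so the direction is up.
Checking another pair — F4 → F5 — gives the same interval.

up a perfect octave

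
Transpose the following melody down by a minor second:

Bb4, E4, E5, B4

A4 D#4 D#5 A#4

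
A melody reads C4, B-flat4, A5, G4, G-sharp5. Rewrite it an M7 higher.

B4 A5 G#6 F#5 F##6

C4: a seventh up reaches B, and 11 semitones makes it B4.
Bb4: a seventh up reaches A, and 11 semitones makes it A5.
A5: a seventh up reaches G, and 11 semitones makes it G#6.
G4: a seventh up reaches F, and 11 semitones makes it F#5.
A major seventh up from G#5 gives F##6.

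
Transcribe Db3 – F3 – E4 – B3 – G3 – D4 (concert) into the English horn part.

Ab3 C4 B4 F#4 D4 A4

The English horn sounds a perfect fifth below written, so the written part must be a perfect fifth above concert — transpose each note up.
Db3 -> Ab3
F3 -> C4
E4 -> B4
B3 -> F#4
G3 -> D4
D4 -> A4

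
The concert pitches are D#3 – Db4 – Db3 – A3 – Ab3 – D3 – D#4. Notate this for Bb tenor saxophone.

Written C4 sounds as Bb2 on the Bb tenor saxophone, so concert pitches are written a major ninth up.
D#3 → E#4
Db4 → Eb5
Db3 → Eb4
A3 → B4
Ab3 → Bb4
D3 → E4
D#4 → E#5

E#4 Eb5 Eb4 B4 Bb4 E4 E#5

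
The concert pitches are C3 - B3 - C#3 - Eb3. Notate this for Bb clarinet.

D3 C#4 D#3 F3

Written C4 sounds as Bb3 on the Bb clarinet, so concert pitches are written a major second up.
C3 to D3
B3 to C#4
C#3 to D#3
Eb3 to F3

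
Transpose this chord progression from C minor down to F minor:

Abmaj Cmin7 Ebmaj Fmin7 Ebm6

Dbmaj Fmin7 Abmaj Bbmin7 Abm6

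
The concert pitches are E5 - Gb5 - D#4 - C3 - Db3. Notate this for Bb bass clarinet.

F#6 Ab6 E#5 D4 Eb4

The Bb bass clarinet sounds a major ninth below written, so the written part must be a major ninth above concert — transpose each note up.
E5 becomes F#6
Gb5 becomes Ab6
D#4 becomes E#5
C3 becomes D4
Db3 becomes Eb4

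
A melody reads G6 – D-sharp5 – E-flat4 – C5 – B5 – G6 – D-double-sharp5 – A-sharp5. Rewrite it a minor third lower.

E6 B#4 C4 A4 G#5 E6 B##4 F##5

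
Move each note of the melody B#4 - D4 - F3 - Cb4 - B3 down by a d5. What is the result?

B#4: a fifth down reaches E, and 6 semitones makes it E##4.
A diminished fifth down from D4 gives G#3.
A diminished fifth down from F3 gives B2.
Cb4: a fifth down reaches F, and 6 semitones makes it F3.
A diminished fifth down from B3 gives E#3.

E##4 G#3 B2 F3 E#3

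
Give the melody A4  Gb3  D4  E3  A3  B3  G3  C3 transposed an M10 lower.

F3 Ebb2 Bb2 C2 F2 G2 Eb2 Ab1

A4 down a major tenth is F3.
Gb3: a tenth down reaches E, and 16 semitones makes it Ebb2.
D4: a tenth down reaches B, and 16 semitones makes it Bb2.
A major tenth down from E3 gives C2.
A3: a tenth down reaches F, and 16 semitones makes it F2.
B3: a tenth down reaches G, and 16 semitones makes it G2.
G3: a tenth down reaches E, and 16 semitones makes it Eb2.
C3 down a major tenth is Ab1.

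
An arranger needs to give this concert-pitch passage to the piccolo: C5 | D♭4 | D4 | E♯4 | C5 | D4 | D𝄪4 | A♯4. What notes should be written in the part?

C4 Db3 D3 E#3 C4 D3 D##3 A#3

The piccolo sounds a perfect octave above written, so the written part must be a perfect octave below concert — transpose each note down.
C5 -> C4
Db4 -> Db3
D4 -> D3
E#4 -> E#3
C5 -> C4
D4 -> D3
D##4 -> D##3
A#4 -> A#3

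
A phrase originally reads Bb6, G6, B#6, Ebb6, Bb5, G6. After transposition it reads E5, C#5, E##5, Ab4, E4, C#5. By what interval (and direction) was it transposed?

down a diminished twelfth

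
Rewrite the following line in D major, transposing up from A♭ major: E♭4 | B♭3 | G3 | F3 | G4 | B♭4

A4 E4 C#4 B3 C#5 E5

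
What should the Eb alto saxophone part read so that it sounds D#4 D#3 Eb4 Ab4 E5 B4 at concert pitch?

B#4 B#3 C5 F5 C#6 G#5

Written C4 sounds as Eb3 on the Eb alto saxophone, so concert pitches are written a major sixth up.
D#4 -> B#4
D#3 -> B#3
Eb4 -> C5
Ab4 -> F5
E5 -> C#6
B4 -> G#5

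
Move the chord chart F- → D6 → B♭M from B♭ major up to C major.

G- E6 CM

B♭ major up to C major is a major second; each chord root moves by that interval while the quality stays the same.
F-: root F up a major second → G, giving G-.
D6: root D up a major second → E, giving E6.
B♭M: root B♭ up a major second → C, giving CM.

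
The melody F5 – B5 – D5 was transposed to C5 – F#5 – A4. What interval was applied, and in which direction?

down a perfect fourth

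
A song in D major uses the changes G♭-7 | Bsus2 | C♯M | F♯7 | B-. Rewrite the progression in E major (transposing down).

Ab-7 C#sus2 D#M G#7 C#-

D major down to E major is a minor seventh; each chord root moves by that interval while the quality stays the same.
G♭-7: root G♭ down a minor seventh → Ab, giving Ab-7.
Bsus2: root B down a minor seventh → C#, giving C#sus2.
C♯M: root C♯ down a minor seventh → D#, giving D#M.
F♯7: root F♯ down a minor seventh → G#, giving G#7.
B-: root B down a minor seventh → C#, giving C#-.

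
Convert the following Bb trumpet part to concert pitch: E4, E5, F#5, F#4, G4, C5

Written C4 on the Bb trumpet sounds as Bb3, a major second lower; apply that shift to every note.
E4 becomes D4
E5 becomes D5
F#5 becomes E5
F#4 becomes E4
G4 becomes F4
C5 becomes Bb4

D4 D5 E5 E4 F4 Bb4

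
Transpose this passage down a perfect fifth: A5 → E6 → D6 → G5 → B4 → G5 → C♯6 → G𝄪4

D5 A5 G5 C5 E4 C5 F#5 C##4

A5 becomes D5
E6 becomes A5
D6 becomes G5
G5 becomes C5
B4 becomes E4
G5 becomes C5
C#6 becomes F#5
G##4 becomes C##4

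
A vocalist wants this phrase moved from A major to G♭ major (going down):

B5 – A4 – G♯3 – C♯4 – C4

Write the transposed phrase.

Ab5 Gb4 F3 Bb3 Bbb3

From A down to G♭ is an augmented second; apply that to each pitch.
B5 becomes Ab5
A4 becomes Gb4
G#3 becomes F3
C#4 becomes Bb3
C4 becomes Bbb3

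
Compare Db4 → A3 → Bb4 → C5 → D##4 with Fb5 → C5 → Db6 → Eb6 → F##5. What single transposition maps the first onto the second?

up a minor tenth

From Db4 to Fb5 is 10 letter names — a tenth of some quality.
Db4 to Fb5 is 15 semitones, which makes it a minor tenth; the second version is higher, so the direction is up.
Checking another pair — D##4 → F##5 — gives the same interval.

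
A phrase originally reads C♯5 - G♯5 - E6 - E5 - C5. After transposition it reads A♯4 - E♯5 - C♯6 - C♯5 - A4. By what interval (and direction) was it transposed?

down a minor third

Take the first pair: C#5 → A#4. C to A spans 3 letter names, so the interval is some kind of third.
A#4 to C#5 is 3 semitones, which makes it a minor third; the second version is lower, so the direction is down.
Checking another pair — C5 → A4 — gives the same interval.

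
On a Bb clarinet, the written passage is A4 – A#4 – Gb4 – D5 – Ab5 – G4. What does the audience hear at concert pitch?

G4 G#4 Fb4 C5 Gb5 F4

Written C4 on the Bb clarinet sounds as Bb3, a major second lower; apply that shift to every note.
A4 gives G4
A#4 gives G#4
Gb4 gives Fb4
D5 gives C5
Ab5 gives Gb5
G4 gives F4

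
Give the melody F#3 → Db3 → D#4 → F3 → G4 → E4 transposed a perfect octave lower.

F#3 down a perfect octave is F#2.
A perfect octave down from Db3 gives Db2.
D#4: an octave down reaches D, and 12 semitones makes it D#3.
F3 down a perfect octave is F2.
A perfect octave down from G4 gives G3.
A perfect octave down from E4 gives E3.

F#2 Db2 D#3 F2 G3 E3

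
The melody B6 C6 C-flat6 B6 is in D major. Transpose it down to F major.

D6 Eb5 Ebb5 D6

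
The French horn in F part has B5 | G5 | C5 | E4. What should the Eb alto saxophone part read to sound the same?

First find concert pitch: the French horn in F sounds a perfect fifth below written, so B5 G5 C5 E4 sounds E5 C5 F4 A3.
Then write for Eb alto saxophone: it sounds a major sixth below written, so the part must be a major sixth above concert.
E5 → C#6
C5 → A5
F4 → D5
A3 → F#4

C#6 A5 D5 F#4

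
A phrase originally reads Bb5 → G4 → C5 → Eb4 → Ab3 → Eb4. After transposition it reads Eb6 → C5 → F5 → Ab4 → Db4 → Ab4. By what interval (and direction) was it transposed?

Take the first pair: Bb5 → Eb6. B to E spans 4 letter names, so the interval is some kind of fourth.
Bb5 to Eb6 is 5 semitones, which makes it a perfect fourth; the second version is higher, so the direction is up.
Checking another pair — Eb4 → Ab4 — gives the same interval.

up a perfect fourth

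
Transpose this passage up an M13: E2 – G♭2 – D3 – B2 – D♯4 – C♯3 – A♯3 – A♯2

E2 becomes C#4
Gb2 becomes Eb4
D3 becomes B4
B2 becomes G#4
D#4 becomes B#5
C#3 becomes A#4
A#3 becomes F##5
A#2 becomes F##4

C#4 Eb4 B4 G#4 B#5 A#4 F##5 F##4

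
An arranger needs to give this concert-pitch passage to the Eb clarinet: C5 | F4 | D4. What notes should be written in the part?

The Eb clarinet sounds a minor third above written, so the written part must be a minor third below concert — transpose each note down.
C5 -> A4
F4 -> D4
D4 -> B3

A4 D4 B3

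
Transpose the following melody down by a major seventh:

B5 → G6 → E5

C5 Ab5 F4

A major seventh down from B5 gives C5.
G6: a seventh down reaches A, and 11 semitones makes it Ab5.
E5 down a major seventh is F4.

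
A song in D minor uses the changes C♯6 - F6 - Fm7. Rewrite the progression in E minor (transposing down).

D#6 G6 Gm7

D minor down to E minor is a minor seventh; each chord root moves by that interval while the quality stays the same.
C♯6: root C♯ down a minor seventh → D#, giving D#6.
F6: root F down a minor seventh → G, giving G6.
Fm7: root F down a minor seventh → G, giving Gm7.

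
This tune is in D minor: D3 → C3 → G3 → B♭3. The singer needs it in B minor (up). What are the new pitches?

From D up to B is a major sixth; apply that to each pitch.
D3 -> B3
C3 -> A3
G3 -> E4
Bb3 -> G4

B3 A3 E4 G4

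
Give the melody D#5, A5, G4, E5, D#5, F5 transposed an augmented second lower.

D#5 to C5
A5 to Gb5
G4 to Fb4
E5 to Db5
D#5 to C5
F5 to Ebb5

C5 Gb5 Fb4 Db5 C5 Ebb5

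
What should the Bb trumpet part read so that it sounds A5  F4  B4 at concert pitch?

B5 G4 C#5

The Bb trumpet sounds a major second below written, so the written part must be a major second above concert — transpose each note up.
A5 gives B5
F4 gives G4
B4 gives C#5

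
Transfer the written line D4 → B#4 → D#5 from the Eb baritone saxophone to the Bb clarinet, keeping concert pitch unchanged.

First find concert pitch: the Eb baritone saxophone sounds a major thirteenth below written, so D4 B#4 D#5 sounds F2 D#3 F#3.
Then write for Bb clarinet: it sounds a major second below written, so the part must be a major second above concert.
F2 → G2
D#3 → E#3
F#3 → G#3

G2 E#3 G#3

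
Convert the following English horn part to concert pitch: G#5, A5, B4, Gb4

Written C4 on the English horn sounds as F3, a perfect fifth lower; apply that shift to every note.
G#5 gives C#5
A5 gives D5
B4 gives E4
Gb4 gives Cb4

C#5 D5 E4 Cb4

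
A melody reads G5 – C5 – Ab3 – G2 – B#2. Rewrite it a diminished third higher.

A diminished third up from G5 gives Bbb5.
C5 up a diminished third is Ebb5.
A diminished third up from Ab3 gives Cbb4.
G2 up a diminished third is Bbb2.
B#2 up a diminished third is D3.

Bbb5 Ebb5 Cbb4 Bbb2 D3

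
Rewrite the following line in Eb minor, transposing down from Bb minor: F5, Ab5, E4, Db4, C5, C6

From Bb down to Eb is a perfect fifth; apply that to each pitch.
F5 to Bb4
Ab5 to Db5
E4 to A3
Db4 to Gb3
C5 to F4
C6 to F5

Bb4 Db5 A3 Gb3 F4 F5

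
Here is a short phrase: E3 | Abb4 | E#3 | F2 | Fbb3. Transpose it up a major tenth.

E3 becomes G#4
Abb4 becomes Cb6
E#3 becomes G##4
F2 becomes A3
Fbb3 becomes Abb4

G#4 Cb6 G##4 A3 Abb4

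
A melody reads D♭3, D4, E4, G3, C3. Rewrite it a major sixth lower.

Db3 gives Fb2
D4 gives F3
E4 gives G3
G3 gives Bb2
C3 gives Eb2

Fb2 F3 G3 Bb2 Eb2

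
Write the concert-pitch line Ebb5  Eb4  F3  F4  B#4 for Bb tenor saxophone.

The Bb tenor saxophone sounds a major ninth below written, so the written part must be a major ninth above concert — transpose each note up.
Ebb5 -> Fb6
Eb4 -> F5
F3 -> G4
F4 -> G5
B#4 -> C##6

Fb6 F5 G4 G5 C##6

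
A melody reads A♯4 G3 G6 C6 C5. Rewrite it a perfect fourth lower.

E#4 D3 D6 G5 G4

A#4 gives E#4
G3 gives D3
G6 gives D6
C6 gives G5
C5 gives G4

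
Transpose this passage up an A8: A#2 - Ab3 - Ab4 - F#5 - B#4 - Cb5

A##3 A4 A5 F##6 B##5 C6

A#2: an octave up reaches A, and 13 semitones makes it A##3.
Ab3: an octave up reaches A, and 13 semitones makes it A4.
Ab4 up an augmented octave is A5.
F#5 up an augmented octave is F##6.
B#4: an octave up reaches B, and 13 semitones makes it B##5.
An augmented octave up from Cb5 gives C6.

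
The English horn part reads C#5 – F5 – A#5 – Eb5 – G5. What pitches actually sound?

F#4 Bb4 D#5 Ab4 C5

Written C4 on the English horn sounds as F3, a perfect fifth lower; apply that shift to every note.
C#5 -> F#4
F5 -> Bb4
A#5 -> D#5
Eb5 -> Ab4
G5 -> C5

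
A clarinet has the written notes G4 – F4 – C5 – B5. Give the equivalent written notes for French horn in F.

B4 A4 E5 D#6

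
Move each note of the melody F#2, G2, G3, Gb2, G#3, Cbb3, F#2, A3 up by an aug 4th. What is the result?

F#2: a fourth up reaches B, and 6 semitones makes it B#2.
An augmented fourth up from G2 gives C#3.
G3 up an augmented fourth is C#4.
Gb2 up an augmented fourth is C3.
G#3 up an augmented fourth is C##4.
Cbb3 up an augmented fourth is Fb3.
F#2: a fourth up reaches B, and 6 semitones makes it B#2.
A3 up an augmented fourth is D#4.

B#2 C#3 C#4 C3 C##4 Fb3 B#2 D#4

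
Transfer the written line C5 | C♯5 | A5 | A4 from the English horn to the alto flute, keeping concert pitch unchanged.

First find concert pitch: the English horn sounds a perfect fifth below written, so C5 C♯5 A5 A4 sounds F4 F#4 D5 D4.
Then write for alto flute: it sounds a perfect fourth below written, so the part must be a perfect fourth above concert.
F4 → Bb4
F#4 → B4
D5 → G5
D4 → G4

Bb4 B4 G5 G4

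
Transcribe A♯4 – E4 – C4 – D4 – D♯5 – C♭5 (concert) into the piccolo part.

A#3 E3 C3 D3 D#4 Cb4

Written C4 sounds as C5 on the piccolo, so concert pitches are written a perfect octave down.
A#4 -> A#3
E4 -> E3
C4 -> C3
D4 -> D3
D#5 -> D#4
Cb5 -> Cb4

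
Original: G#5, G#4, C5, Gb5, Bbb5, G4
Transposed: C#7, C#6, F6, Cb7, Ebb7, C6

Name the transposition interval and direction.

up a perfect eleventh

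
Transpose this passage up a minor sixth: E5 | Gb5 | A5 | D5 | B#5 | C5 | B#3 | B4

C6 Ebb6 F6 Bb5 G#6 Ab5 G#4 G5

E5 up a minor sixth is C6.
A minor sixth up from Gb5 gives Ebb6.
A5: a sixth up reaches F, and 8 semitones makes it F6.
A minor sixth up from D5 gives Bb5.
A minor sixth up from B#5 gives G#6.
C5 up a minor sixth is Ab5.
B#3: a sixth up reaches G, and 8 semitones makes it G#4.
A minor sixth up from B4 gives G5.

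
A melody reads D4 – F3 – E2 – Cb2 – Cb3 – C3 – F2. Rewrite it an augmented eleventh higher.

G#5 B4 A#3 F3 F4 F#4 B3

D4 becomes G#5
F3 becomes B4
E2 becomes A#3
Cb2 becomes F3
Cb3 becomes F4
C3 becomes F#4
F2 becomes B3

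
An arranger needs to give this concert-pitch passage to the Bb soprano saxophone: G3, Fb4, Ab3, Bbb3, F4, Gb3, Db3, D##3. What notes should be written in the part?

A3 Gb4 Bb3 Cb4 G4 Ab3 Eb3 E##3

The Bb soprano saxophone sounds a major second below written, so the written part must be a major second above concert — transpose each note up.
G3 becomes A3
Fb4 becomes Gb4
Ab3 becomes Bb3
Bbb3 becomes Cb4
F4 becomes G4
Gb3 becomes Ab3
Db3 becomes Eb3
D##3 becomes E##3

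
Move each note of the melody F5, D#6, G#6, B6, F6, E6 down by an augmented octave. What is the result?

Fb4 D5 G5 Bb5 Fb5 Eb5

F5 to Fb4
D#6 to D5
G#6 to G5
B6 to Bb5
F6 to Fb5
E6 to Eb5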